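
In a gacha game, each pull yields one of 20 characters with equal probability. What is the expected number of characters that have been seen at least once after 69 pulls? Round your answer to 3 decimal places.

For each character, P(seen in 69 pulls) = 1 - (19/20)^69 = 0.9710.
By linearity of expectation, E[distinct seen] = 20·(1 - (19/20)^69) = 19.4193.

19.419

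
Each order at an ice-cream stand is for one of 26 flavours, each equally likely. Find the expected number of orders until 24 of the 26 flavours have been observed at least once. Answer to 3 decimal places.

61.215

Going from k to k+1 distinct takes a geometric number of orders with mean 26/(26-k).
Sum over k = 0,...,23: E = 26/26 + 26/25 + 26/24 + ... + 26/4 + 26/3 = 61.2149.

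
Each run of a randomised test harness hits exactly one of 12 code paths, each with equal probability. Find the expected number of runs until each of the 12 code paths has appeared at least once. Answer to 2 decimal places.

37.24

The wait to go from k to k+1 distinct code paths is geometric with mean 12/(12-k).
E[T] = 12/12 + 12/11 + 12/10 + ... + 12/2 + 12/1 = 12·H_{12}.
H_{12} = 3.103, so E[T] = 37.239.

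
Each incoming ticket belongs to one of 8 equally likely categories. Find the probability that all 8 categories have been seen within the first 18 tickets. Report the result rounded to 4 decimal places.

By inclusion–exclusion over which categories are missing,
P(all seen) = Σ_{j=0}^{8} (-1)^j C(8,j)((8-j)/8)^18
= 1.00000 - 0.72316 + 0.15786 - 0.01186 + 0.00027 - 0.00000 + 0.00000 - 0.00000 + 0.00000
= 0.42310.

0.4231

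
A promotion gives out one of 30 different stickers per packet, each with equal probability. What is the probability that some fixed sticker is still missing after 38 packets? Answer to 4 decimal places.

0.2758

On each packet the fixed sticker fails to appear with probability 29/30.
P(still missing after 38) = (29/30)^38 = 0.27575.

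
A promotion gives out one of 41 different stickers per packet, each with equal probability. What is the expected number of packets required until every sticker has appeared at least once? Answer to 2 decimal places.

176.42

After k distinct stickers have appeared, the next packet gives a new one with probability (41-k)/41, so the expected wait for the (k+1)-th is 41/(41-k).
E[T] = 41/41 + 41/40 + 41/39 + ... + 41/2 + 41/1 = 41·H_{41}.
H_{41} = 4.303, so E[T] = 176.420.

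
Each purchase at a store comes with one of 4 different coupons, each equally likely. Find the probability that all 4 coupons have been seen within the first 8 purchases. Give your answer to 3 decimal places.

Let A_i be the event that coupon i is missing after 8 purchases. By inclusion–exclusion on the A_i,
P(all seen) = Σ_{j=0}^{4} (-1)^j C(4,j)((4-j)/4)^8
= 1.0000 - 0.4005 + 0.0234 - 0.0001 + 0.0000
= 0.6229.

0.623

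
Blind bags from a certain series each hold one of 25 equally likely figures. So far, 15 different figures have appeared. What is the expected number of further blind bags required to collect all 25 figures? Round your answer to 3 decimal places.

73.224

From k distinct to k+1 distinct takes on average 25/(25-k) blind bags.
Sum over k = 15,...,24: E = 25/10 + 25/9 + 25/8 + ... + 25/2 + 25/1 = 73.2242.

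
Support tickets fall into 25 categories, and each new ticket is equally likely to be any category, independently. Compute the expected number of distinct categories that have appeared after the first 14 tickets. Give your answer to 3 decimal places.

For each category, P(seen in 14 tickets) = 1 - (24/25)^14 = 0.4353.
By linearity of expectation, E[distinct seen] = 25·(1 - (24/25)^14) = 10.8832.

10.883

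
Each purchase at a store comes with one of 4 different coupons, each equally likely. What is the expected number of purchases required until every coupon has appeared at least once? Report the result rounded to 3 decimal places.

The wait to go from k to k+1 distinct coupons is geometric with mean 4/(4-k).
E[T] = 4/4 + 4/3 + 4/2 + 4/1 = 4·H_{4}.
H_{4} = 2.0833, so E[T] = 8.3333.

8.333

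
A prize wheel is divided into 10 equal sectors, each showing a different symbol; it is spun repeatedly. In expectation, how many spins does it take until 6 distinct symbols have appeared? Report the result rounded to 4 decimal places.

Going from k to k+1 distinct takes a geometric number of spins with mean 10/(10-k).
Sum over k = 0,...,5: E = 10/10 + 10/9 + 10/8 + 10/7 + 10/6 + 10/5 = 8.45635.

8.4563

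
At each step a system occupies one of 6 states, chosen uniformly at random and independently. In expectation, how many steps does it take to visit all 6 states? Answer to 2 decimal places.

After k distinct states have appeared, the next step gives a new one with probability (6-k)/6, so the expected wait for the (k+1)-th is 6/(6-k).
E[T] = 6/6 + 6/5 + 6/4 + 6/3 + 6/2 + 6/1 = 6·H_{6}.
H_{6} = 2.450, so E[T] = 14.700.

14.70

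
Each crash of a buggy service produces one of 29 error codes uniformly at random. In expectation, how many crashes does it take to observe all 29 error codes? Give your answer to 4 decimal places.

Split into phases: going from k distinct to k+1 distinct takes on average 29/(29-k) crashes.
E[T] = 29/29 + 29/28 + 29/27 + ... + 29/2 + 29/1 = 29·H_{29}.
H_{29} = 3.96165, so E[T] = 114.88796.

114.8880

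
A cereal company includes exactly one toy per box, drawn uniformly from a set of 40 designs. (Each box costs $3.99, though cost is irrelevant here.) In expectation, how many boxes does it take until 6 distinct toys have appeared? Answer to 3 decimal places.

With k distinct toys already seen, the next new one arrives after an expected 40/(40-k) boxes.
Sum over k = 0,...,5: E = 40/40 + 40/39 + 40/38 + 40/37 + 40/36 + 40/35 = 6.4133.

6.413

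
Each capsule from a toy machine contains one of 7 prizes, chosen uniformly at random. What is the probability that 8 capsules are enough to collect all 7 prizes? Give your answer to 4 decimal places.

By inclusion–exclusion over which prizes are missing,
P(all seen) = Σ_{j=0}^{7} (-1)^j C(7,j)((7-j)/7)^8
= 1.00000 - 2.03950 + 1.42297 - 0.39789 + 0.03983 - 0.00093 + 0.00000 - 0.00000
= 0.02448.

0.0245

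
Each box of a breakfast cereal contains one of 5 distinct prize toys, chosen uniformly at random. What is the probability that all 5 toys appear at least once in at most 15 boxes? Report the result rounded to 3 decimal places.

0.829

Let A_i be the event that toy i is missing after 15 boxes. By inclusion–exclusion on the A_i,
P(all seen) = Σ_{j=0}^{5} (-1)^j C(5,j)((5-j)/5)^15
= 1.0000 - 0.1759 + 0.0047 - 0.0000 + 0.0000 - 0.0000
= 0.8288.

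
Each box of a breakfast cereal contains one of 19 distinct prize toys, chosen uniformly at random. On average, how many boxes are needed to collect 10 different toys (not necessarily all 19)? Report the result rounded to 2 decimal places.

Going from k to k+1 distinct takes a geometric number of boxes with mean 19/(19-k).
Sum over k = 0,...,9: E = 19/19 + 19/18 + 19/17 + ... + 19/11 + 19/10 = 13.657.

13.66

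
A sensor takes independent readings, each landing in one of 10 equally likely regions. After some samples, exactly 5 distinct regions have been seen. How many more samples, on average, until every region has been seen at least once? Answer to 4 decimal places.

22.8333

The wait to go from k to k+1 distinct regions is geometric with mean 10/(10-k).
Sum over k = 5,...,9: E = 10/5 + 10/4 + 10/3 + 10/2 + 10/1 = 22.83333.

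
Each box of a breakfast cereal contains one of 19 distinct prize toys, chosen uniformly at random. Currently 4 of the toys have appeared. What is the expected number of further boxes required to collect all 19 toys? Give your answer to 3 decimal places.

The wait to go from k to k+1 distinct toys is geometric with mean 19/(19-k).
Sum over k = 4,...,18: E = 19/15 + 19/14 + 19/13 + ... + 19/2 + 19/1 = 63.0464.

63.046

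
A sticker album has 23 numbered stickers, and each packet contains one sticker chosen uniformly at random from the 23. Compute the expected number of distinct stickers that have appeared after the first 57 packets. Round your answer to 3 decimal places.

21.175

For each sticker, P(seen in 57 packets) = 1 - (22/23)^57 = 0.9206.
By linearity of expectation, E[distinct seen] = 23·(1 - (22/23)^57) = 21.1747.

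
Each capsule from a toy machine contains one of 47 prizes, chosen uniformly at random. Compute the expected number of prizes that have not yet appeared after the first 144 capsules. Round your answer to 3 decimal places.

2.124

For each prize, P(unseen after 144) = (46/47)^144 = 0.0452.
By linearity of expectation, E[unseen] = 47·(46/47)^144 = 2.1239.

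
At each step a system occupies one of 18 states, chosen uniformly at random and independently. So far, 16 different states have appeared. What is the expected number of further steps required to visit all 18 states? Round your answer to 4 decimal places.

27.0000

With k distinct states already seen, the next new one takes an expected 18/(18-k) steps.
Sum over k = 16,...,17: E = 18/2 + 18/1 = 27.00000.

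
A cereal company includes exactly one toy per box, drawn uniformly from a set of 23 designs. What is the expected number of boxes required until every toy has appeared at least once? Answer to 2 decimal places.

85.89

The wait to go from k to k+1 distinct toys is geometric with mean 23/(23-k).
E[T] = 23/23 + 23/22 + 23/21 + ... + 23/2 + 23/1 = 23·H_{23}.
H_{23} = 3.734, so E[T] = 85.889.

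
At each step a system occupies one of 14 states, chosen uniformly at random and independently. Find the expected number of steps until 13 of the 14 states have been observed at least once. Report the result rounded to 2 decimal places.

31.52

With k distinct states already seen, the next new one arrives after an expected 14/(14-k) steps.
Sum over k = 0,...,12: E = 14/14 + 14/13 + 14/12 + ... + 14/3 + 14/2 = 31.522.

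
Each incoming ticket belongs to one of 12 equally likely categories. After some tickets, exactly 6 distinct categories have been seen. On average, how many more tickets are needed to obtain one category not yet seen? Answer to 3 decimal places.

Each ticket yields a new category with probability (12-6)/12 = 6/12, so the wait is geometric with mean 12/6.
E = 12/6 = 2.0000.

2.000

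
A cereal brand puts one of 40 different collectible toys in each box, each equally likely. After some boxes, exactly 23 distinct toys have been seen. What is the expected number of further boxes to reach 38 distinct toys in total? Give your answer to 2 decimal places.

The wait to go from k to k+1 distinct toys is geometric with mean 40/(40-k).
Sum over k = 23,...,37: E = 40/17 + 40/16 + 40/15 + ... + 40/4 + 40/3 = 77.582.

77.58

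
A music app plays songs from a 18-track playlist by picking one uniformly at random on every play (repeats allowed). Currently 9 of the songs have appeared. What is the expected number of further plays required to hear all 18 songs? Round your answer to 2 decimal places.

50.92

The wait to go from k to k+1 distinct songs is geometric with mean 18/(18-k).
Sum over k = 9,...,17: E = 18/9 + 18/8 + 18/7 + ... + 18/2 + 18/1 = 50.921.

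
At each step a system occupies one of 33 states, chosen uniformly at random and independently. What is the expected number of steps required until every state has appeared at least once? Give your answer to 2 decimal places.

Split into phases: going from k distinct to k+1 distinct takes on average 33/(33-k) steps.
E[T] = 33/33 + 33/32 + 33/31 + ... + 33/2 + 33/1 = 33·H_{33}.
H_{33} = 4.089, so E[T] = 134.930.

134.93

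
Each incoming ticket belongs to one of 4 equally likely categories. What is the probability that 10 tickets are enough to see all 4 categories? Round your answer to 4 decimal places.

0.7806

By inclusion–exclusion over which categories are missing,
P(all seen) = Σ_{j=0}^{4} (-1)^j C(4,j)((4-j)/4)^10
= 1.00000 - 0.22525 + 0.00586 - 0.00000 + 0.00000
= 0.78060.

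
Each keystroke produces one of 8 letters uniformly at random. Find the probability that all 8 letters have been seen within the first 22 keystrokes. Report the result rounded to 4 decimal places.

0.6243

Let A_i be the event that letter i is missing after 22 keystrokes. By inclusion–exclusion on the A_i,
P(all seen) = Σ_{j=0}^{8} (-1)^j C(8,j)((8-j)/8)^22
= 1.00000 - 0.42390 + 0.04995 - 0.00181 + 0.00002 - 0.00000 + 0.00000 - 0.00000 + 0.00000
= 0.62425.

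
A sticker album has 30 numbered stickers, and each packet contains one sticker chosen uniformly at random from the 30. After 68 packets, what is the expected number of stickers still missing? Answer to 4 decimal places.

For each sticker, P(unseen after 68) = (29/30)^68 = 0.09973.
By linearity of expectation, E[unseen] = 30·(29/30)^68 = 2.99185.

2.9918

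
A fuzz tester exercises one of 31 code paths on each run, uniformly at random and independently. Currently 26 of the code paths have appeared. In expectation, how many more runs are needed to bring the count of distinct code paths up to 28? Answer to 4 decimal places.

The wait to go from k to k+1 distinct code paths is geometric with mean 31/(31-k).
Sum over k = 26,...,27: E = 31/5 + 31/4 = 13.95000.

13.9500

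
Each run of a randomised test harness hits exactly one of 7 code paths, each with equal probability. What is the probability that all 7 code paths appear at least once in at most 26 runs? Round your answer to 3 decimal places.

By inclusion–exclusion over which code paths are missing,
P(all seen) = Σ_{j=0}^{7} (-1)^j C(7,j)((7-j)/7)^26
= 1.0000 - 0.1272 + 0.0033 - 0.0000 + 0.0000 - 0.0000 + 0.0000 - 0.0000
= 0.8761.

0.876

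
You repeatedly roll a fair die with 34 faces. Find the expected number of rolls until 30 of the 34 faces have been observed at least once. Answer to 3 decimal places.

With k distinct faces already seen, the next new one arrives after an expected 34/(34-k) rolls.
Sum over k = 0,...,29: E = 34/34 + 34/33 + 34/32 + ... + 34/6 + 34/5 = 69.1858.

69.186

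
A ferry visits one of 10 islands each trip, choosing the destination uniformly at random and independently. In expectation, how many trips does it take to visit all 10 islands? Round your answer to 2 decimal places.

After k distinct islands have appeared, the next trip gives a new one with probability (10-k)/10, so the expected wait for the (k+1)-th is 10/(10-k).
E[T] = 10/10 + 10/9 + 10/8 + ... + 10/2 + 10/1 = 10·H_{10}.
H_{10} = 2.929, so E[T] = 29.290.

29.29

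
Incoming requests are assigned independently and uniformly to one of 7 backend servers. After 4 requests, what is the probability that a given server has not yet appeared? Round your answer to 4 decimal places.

0.5398

On each request the fixed server fails to appear with probability 6/7.
P(still missing after 4) = (6/7)^4 = 0.53978.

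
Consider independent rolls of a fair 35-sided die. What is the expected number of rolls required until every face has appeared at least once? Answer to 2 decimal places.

145.14

The wait to go from k to k+1 distinct faces is geometric with mean 35/(35-k).
E[T] = 35/35 + 35/34 + 35/33 + ... + 35/2 + 35/1 = 35·H_{35}.
H_{35} = 4.147, so E[T] = 145.137.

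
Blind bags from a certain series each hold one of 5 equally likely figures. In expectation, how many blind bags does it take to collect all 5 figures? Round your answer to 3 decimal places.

The wait to go from k to k+1 distinct figures is geometric with mean 5/(5-k).
E[T] = 5/5 + 5/4 + 5/3 + 5/2 + 5/1 = 5·H_{5}.
H_{5} = 2.2833, so E[T] = 11.4167.

11.417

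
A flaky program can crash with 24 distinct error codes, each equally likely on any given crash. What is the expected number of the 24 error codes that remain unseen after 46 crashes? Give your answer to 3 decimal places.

For each error code, P(unseen after 46) = (23/24)^46 = 0.1412.
By linearity of expectation, E[unseen] = 24·(23/24)^46 = 3.3882.

3.388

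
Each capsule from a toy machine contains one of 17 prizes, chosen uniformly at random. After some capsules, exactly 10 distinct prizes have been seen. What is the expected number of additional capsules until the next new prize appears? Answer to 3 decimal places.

2.429

The number of capsules until the next new prize is geometric with success probability 7/17, so its mean is 17/7.
E = 17/7 = 2.4286.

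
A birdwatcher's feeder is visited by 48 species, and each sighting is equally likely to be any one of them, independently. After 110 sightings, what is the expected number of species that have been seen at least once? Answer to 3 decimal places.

For each species, P(seen in 110 sightings) = 1 - (47/48)^110 = 0.9013.
By linearity of expectation, E[distinct seen] = 48·(1 - (47/48)^110) = 43.2634.

43.263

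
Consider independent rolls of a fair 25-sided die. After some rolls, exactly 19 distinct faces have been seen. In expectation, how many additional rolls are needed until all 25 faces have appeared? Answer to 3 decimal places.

From k distinct to k+1 distinct takes on average 25/(25-k) rolls.
Sum over k = 19,...,24: E = 25/6 + 25/5 + 25/4 + 25/3 + 25/2 + 25/1 = 61.2500.

61.250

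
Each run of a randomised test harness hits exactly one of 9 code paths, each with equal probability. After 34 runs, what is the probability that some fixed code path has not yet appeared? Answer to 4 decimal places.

On each run the fixed code path fails to appear with probability 8/9.
P(still missing after 34) = (8/9)^34 = 0.01823.

0.0182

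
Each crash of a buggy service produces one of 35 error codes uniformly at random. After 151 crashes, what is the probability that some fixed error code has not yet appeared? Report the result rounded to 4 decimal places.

0.0126

On each crash the fixed error code fails to appear with probability 34/35.
P(still missing after 151) = (34/35)^151 = 0.01256.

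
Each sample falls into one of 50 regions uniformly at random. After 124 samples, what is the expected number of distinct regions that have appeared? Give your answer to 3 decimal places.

For each region, P(seen in 124 samples) = 1 - (49/50)^124 = 0.9183.
By linearity of expectation, E[distinct seen] = 50·(1 - (49/50)^124) = 45.9168.

45.917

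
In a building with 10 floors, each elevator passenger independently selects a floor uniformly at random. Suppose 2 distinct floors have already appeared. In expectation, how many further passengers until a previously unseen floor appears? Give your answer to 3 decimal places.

1.250

Each passenger yields a new floor with probability (10-2)/10 = 8/10, so the wait is geometric with mean 10/8.
E = 10/8 = 1.2500.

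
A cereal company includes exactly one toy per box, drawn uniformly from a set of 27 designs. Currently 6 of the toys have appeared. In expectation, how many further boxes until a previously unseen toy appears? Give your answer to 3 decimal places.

1.286

The number of boxes until the next new toy is geometric with success probability 21/27, so its mean is 27/21.
E = 27/21 = 1.2857.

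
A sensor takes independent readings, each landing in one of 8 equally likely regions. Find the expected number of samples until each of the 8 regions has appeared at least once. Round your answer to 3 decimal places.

21.743

The wait to go from k to k+1 distinct regions is geometric with mean 8/(8-k).
E[T] = 8/8 + 8/7 + 8/6 + ... + 8/2 + 8/1 = 8·H_{8}.
H_{8} = 2.7179, so E[T] = 21.7429.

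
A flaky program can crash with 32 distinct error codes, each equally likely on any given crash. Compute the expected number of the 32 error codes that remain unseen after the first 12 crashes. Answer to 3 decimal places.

For each error code, P(unseen after 12) = (31/32)^12 = 0.6832.
By linearity of expectation, E[unseen] = 32·(31/32)^12 = 21.8620.

21.862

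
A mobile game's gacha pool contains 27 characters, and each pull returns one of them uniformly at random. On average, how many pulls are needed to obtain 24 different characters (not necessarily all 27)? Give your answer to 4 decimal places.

55.5693

Going from k to k+1 distinct takes a geometric number of pulls with mean 27/(27-k).
Sum over k = 0,...,23: E = 27/27 + 27/26 + 27/25 + ... + 27/5 + 27/4 = 55.56933.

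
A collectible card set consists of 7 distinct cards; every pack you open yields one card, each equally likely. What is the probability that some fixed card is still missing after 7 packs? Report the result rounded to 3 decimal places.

0.340

Each pack misses the fixed card with probability (7-1)/7 = 6/7, independently.
P(still missing after 7) = (6/7)^7 = 0.3399.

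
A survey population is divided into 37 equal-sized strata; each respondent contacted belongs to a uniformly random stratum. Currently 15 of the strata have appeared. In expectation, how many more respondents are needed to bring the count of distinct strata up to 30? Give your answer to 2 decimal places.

With k distinct strata already seen, the next new one takes an expected 37/(37-k) respondents.
Sum over k = 15,...,29: E = 37/22 + 37/21 + 37/20 + ... + 37/9 + 37/8 = 40.624.

40.62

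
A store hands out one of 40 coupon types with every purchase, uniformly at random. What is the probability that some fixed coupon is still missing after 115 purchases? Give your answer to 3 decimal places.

0.054

On each purchase the fixed coupon fails to appear with probability 39/40.
P(still missing after 115) = (39/40)^115 = 0.0544.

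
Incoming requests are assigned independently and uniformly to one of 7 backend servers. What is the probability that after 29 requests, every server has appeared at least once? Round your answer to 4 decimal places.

By inclusion–exclusion over which servers are missing,
P(all seen) = Σ_{j=0}^{7} (-1)^j C(7,j)((7-j)/7)^29
= 1.00000 - 0.08010 + 0.00121 - 0.00000 + 0.00000 - 0.00000 + 0.00000 - 0.00000
= 0.92111.

0.9211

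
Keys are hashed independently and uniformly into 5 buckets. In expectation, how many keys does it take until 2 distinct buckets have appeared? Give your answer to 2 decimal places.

2.25

With k distinct buckets already seen, the next new one arrives after an expected 5/(5-k) keys.
Sum over k = 0,...,1: E = 5/5 + 5/4 = 2.250.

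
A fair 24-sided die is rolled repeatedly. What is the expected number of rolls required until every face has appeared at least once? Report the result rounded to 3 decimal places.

Split into phases: going from k distinct to k+1 distinct takes on average 24/(24-k) rolls.
E[T] = 24/24 + 24/23 + 24/22 + ... + 24/2 + 24/1 = 24·H_{24}.
H_{24} = 3.7760, so E[T] = 90.6230.

90.623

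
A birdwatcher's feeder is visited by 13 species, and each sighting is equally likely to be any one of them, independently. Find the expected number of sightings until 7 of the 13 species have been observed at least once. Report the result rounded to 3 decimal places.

9.492

With k distinct species already seen, the next new one arrives after an expected 13/(13-k) sightings.
Sum over k = 0,...,6: E = 13/13 + 13/12 + 13/11 + ... + 13/8 + 13/7 = 9.4917.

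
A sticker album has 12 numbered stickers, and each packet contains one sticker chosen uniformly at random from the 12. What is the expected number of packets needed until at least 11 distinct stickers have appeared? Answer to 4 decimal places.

Going from k to k+1 distinct takes a geometric number of packets with mean 12/(12-k).
Sum over k = 0,...,10: E = 12/12 + 12/11 + 12/10 + ... + 12/3 + 12/2 = 25.23853.

25.2385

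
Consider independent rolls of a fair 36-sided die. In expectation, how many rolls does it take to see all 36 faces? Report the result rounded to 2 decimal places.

150.28

After k distinct faces have appeared, the next roll gives a new one with probability (36-k)/36, so the expected wait for the (k+1)-th is 36/(36-k).
E[T] = 36/36 + 36/35 + 36/34 + ... + 36/2 + 36/1 = 36·H_{36}.
H_{36} = 4.175, so E[T] = 150.284.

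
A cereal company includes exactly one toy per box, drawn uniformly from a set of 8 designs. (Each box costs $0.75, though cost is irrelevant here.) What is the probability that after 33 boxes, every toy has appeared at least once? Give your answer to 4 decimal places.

By inclusion–exclusion over which toys are missing,
P(all seen) = Σ_{j=0}^{8} (-1)^j C(8,j)((8-j)/8)^33
= 1.00000 - 0.09758 + 0.00211 - 0.00001 + 0.00000 - 0.00000 + 0.00000 - 0.00000 + 0.00000
= 0.90452.

0.9045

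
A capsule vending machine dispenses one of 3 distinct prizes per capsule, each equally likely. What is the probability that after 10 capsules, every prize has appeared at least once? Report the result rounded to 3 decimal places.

0.948

By inclusion–exclusion over which prizes are missing,
P(all seen) = Σ_{j=0}^{3} (-1)^j C(3,j)((3-j)/3)^10
= 1.0000 - 0.0520 + 0.0001 - 0.0000
= 0.9480.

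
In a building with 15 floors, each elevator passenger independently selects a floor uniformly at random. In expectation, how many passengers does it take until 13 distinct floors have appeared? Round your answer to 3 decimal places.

27.273

With k distinct floors already seen, the next new one arrives after an expected 15/(15-k) passengers.
Sum over k = 0,...,12: E = 15/15 + 15/14 + 15/13 + ... + 15/4 + 15/3 = 27.2734.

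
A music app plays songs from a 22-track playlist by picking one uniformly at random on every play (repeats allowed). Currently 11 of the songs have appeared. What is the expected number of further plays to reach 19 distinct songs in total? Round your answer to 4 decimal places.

26.1040

From k distinct to k+1 distinct takes on average 22/(22-k) plays.
Sum over k = 11,...,18: E = 22/11 + 22/10 + 22/9 + ... + 22/5 + 22/4 = 26.10397.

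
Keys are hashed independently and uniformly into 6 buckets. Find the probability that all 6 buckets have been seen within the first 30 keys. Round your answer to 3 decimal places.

Let A_i be the event that bucket i is missing after 30 keys. By inclusion–exclusion on the A_i,
P(all seen) = Σ_{j=0}^{6} (-1)^j C(6,j)((6-j)/6)^30
= 1.0000 - 0.0253 + 0.0001 - 0.0000 + 0.0000 - 0.0000 + 0.0000
= 0.9748.

0.975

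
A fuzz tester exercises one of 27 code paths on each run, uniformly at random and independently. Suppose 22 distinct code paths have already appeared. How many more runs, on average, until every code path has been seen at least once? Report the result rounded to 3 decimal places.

With k distinct code paths already seen, the next new one takes an expected 27/(27-k) runs.
Sum over k = 22,...,26: E = 27/5 + 27/4 + 27/3 + 27/2 + 27/1 = 61.6500.

61.650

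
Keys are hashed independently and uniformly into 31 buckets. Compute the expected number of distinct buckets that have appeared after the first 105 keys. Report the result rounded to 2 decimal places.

For each bucket, P(seen in 105 keys) = 1 - (30/31)^105 = 0.968.
By linearity of expectation, E[distinct seen] = 31·(1 - (30/31)^105) = 30.009.

30.01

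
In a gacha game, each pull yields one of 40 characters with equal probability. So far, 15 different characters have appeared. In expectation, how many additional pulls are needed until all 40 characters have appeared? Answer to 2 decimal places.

The wait to go from k to k+1 distinct characters is geometric with mean 40/(40-k).
Sum over k = 15,...,39: E = 40/25 + 40/24 + 40/23 + ... + 40/2 + 40/1 = 152.638.

152.64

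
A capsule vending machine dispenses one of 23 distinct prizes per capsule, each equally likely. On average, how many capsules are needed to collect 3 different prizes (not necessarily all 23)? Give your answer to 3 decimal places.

With k distinct prizes already seen, the next new one arrives after an expected 23/(23-k) capsules.
Sum over k = 0,...,2: E = 23/23 + 23/22 + 23/21 = 3.1407.

3.141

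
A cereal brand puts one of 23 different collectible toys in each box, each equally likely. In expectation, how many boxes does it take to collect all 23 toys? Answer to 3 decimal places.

After k distinct toys have appeared, the next box gives a new one with probability (23-k)/23, so the expected wait for the (k+1)-th is 23/(23-k).
E[T] = 23/23 + 23/22 + 23/21 + ... + 23/2 + 23/1 = 23·H_{23}.
H_{23} = 3.7343, so E[T] = 85.8887.

85.889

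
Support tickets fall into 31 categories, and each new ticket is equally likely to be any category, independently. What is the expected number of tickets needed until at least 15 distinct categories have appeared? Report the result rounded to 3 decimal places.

20.042

With k distinct categories already seen, the next new one arrives after an expected 31/(31-k) tickets.
Sum over k = 0,...,14: E = 31/31 + 31/30 + 31/29 + ... + 31/18 + 31/17 = 20.0420.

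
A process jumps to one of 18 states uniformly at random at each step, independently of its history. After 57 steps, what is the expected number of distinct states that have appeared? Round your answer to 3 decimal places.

17.308

For each state, P(seen in 57 steps) = 1 - (17/18)^57 = 0.9615.
By linearity of expectation, E[distinct seen] = 18·(1 - (17/18)^57) = 17.3076.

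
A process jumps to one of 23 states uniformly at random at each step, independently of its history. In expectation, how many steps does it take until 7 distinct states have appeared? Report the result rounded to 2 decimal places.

Going from k to k+1 distinct takes a geometric number of steps with mean 23/(23-k).
Sum over k = 0,...,6: E = 23/23 + 23/22 + 23/21 + ... + 23/18 + 23/17 = 8.132.

8.13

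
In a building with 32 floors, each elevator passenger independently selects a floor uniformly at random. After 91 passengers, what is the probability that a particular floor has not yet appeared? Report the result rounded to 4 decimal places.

0.0556

Each passenger misses the fixed floor with probability (32-1)/32 = 31/32, independently.
P(still missing after 91) = (31/32)^91 = 0.05562.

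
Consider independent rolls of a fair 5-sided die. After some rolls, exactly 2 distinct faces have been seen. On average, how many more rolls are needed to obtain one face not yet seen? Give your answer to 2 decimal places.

The number of rolls until the next new face is geometric with success probability 3/5, so its mean is 5/3.
E = 5/3 = 1.667.

1.67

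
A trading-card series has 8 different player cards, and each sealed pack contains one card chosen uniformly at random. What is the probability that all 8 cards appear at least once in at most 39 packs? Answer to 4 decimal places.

By inclusion–exclusion over which cards are missing,
P(all seen) = Σ_{j=0}^{8} (-1)^j C(8,j)((8-j)/8)^39
= 1.00000 - 0.04379 + 0.00038 - 0.00000 + 0.00000 - 0.00000 + 0.00000 - 0.00000 + 0.00000
= 0.95658.

0.9566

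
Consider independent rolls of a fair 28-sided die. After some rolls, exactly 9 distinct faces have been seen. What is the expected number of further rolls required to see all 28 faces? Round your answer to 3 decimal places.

With k distinct faces already seen, the next new one takes an expected 28/(28-k) rolls.
Sum over k = 9,...,27: E = 28/19 + 28/18 + 28/17 + ... + 28/2 + 28/1 = 99.3367.

99.337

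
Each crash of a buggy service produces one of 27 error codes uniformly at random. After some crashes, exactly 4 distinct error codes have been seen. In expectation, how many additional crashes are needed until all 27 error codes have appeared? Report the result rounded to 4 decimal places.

From k distinct to k+1 distinct takes on average 27/(27-k) crashes.
Sum over k = 4,...,26: E = 27/23 + 27/22 + 27/21 + ... + 27/2 + 27/1 = 100.82587.

100.8259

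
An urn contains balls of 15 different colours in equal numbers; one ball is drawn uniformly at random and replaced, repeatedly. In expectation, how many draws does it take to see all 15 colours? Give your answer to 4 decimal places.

The wait to go from k to k+1 distinct colours is geometric with mean 15/(15-k).
E[T] = 15/15 + 15/14 + 15/13 + ... + 15/2 + 15/1 = 15·H_{15}.
H_{15} = 3.31823, so E[T] = 49.77343.

49.7734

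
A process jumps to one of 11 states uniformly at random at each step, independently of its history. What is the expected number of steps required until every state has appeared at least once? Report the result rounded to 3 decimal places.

The wait to go from k to k+1 distinct states is geometric with mean 11/(11-k).
E[T] = 11/11 + 11/10 + 11/9 + ... + 11/2 + 11/1 = 11·H_{11}.
H_{11} = 3.0199, so E[T] = 33.2187.

33.219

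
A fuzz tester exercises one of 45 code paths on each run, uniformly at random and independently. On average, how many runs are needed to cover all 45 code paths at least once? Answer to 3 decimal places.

197.773

Split into phases: going from k distinct to k+1 distinct takes on average 45/(45-k) runs.
E[T] = 45/45 + 45/44 + 45/43 + ... + 45/2 + 45/1 = 45·H_{45}.
H_{45} = 4.3949, so E[T] = 197.7727.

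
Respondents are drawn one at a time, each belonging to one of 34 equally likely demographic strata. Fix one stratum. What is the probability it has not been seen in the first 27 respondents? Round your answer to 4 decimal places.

0.4466

On each respondent the fixed stratum fails to appear with probability 33/34.
P(still missing after 27) = (33/34)^27 = 0.44663.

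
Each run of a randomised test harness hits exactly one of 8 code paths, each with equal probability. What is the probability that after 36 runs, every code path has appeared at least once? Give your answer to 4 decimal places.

0.9355

Let A_i be the event that code path i is missing after 36 runs. By inclusion–exclusion on the A_i,
P(all seen) = Σ_{j=0}^{8} (-1)^j C(8,j)((8-j)/8)^36
= 1.00000 - 0.06537 + 0.00089 - 0.00000 + 0.00000 - 0.00000 + 0.00000 - 0.00000 + 0.00000
= 0.93552.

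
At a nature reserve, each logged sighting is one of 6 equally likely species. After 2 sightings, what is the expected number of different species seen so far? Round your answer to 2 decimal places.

For each species, P(seen in 2 sightings) = 1 - (5/6)^2 = 0.306.
By linearity of expectation, E[distinct seen] = 6·(1 - (5/6)^2) = 1.833.

1.83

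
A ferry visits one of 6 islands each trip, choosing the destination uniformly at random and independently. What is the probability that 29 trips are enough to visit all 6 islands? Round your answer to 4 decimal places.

0.9698

Let A_i be the event that island i is missing after 29 trips. By inclusion–exclusion on the A_i,
P(all seen) = Σ_{j=0}^{6} (-1)^j C(6,j)((6-j)/6)^29
= 1.00000 - 0.03033 + 0.00012 - 0.00000 + 0.00000 - 0.00000 + 0.00000
= 0.96979.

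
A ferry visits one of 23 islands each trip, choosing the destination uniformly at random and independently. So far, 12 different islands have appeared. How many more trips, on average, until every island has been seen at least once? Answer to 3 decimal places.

From k distinct to k+1 distinct takes on average 23/(23-k) trips.
Sum over k = 12,...,22: E = 23/11 + 23/10 + 23/9 + ... + 23/2 + 23/1 = 69.4572.

69.457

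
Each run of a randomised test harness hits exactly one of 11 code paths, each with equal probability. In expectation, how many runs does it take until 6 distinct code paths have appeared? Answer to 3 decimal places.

With k distinct code paths already seen, the next new one arrives after an expected 11/(11-k) runs.
Sum over k = 0,...,5: E = 11/11 + 11/10 + 11/9 + 11/8 + 11/7 + 11/6 = 8.1020.

8.102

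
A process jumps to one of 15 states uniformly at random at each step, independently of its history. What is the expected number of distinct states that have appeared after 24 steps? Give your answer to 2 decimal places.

12.14

For each state, P(seen in 24 steps) = 1 - (14/15)^24 = 0.809.
By linearity of expectation, E[distinct seen] = 15·(1 - (14/15)^24) = 12.136.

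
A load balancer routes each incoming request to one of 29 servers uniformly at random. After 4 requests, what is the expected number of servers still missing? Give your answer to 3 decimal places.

25.202

For each server, P(unseen after 4) = (28/29)^4 = 0.8690.
By linearity of expectation, E[unseen] = 29·(28/29)^4 = 25.2022.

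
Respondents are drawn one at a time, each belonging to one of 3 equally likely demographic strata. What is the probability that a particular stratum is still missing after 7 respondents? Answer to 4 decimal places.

On each respondent the fixed stratum fails to appear with probability 2/3.
P(still missing after 7) = (2/3)^7 = 0.05853.

0.0585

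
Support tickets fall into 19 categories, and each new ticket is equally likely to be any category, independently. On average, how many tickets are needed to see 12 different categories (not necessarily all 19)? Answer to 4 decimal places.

Going from k to k+1 distinct takes a geometric number of tickets with mean 19/(19-k).
Sum over k = 0,...,11: E = 19/19 + 19/18 + 19/17 + ... + 19/9 + 19/8 = 18.14277.

18.1428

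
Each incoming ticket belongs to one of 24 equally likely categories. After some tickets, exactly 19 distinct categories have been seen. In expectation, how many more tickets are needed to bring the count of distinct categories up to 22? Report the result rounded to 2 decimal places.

From k distinct to k+1 distinct takes on average 24/(24-k) tickets.
Sum over k = 19,...,21: E = 24/5 + 24/4 + 24/3 = 18.800.

18.80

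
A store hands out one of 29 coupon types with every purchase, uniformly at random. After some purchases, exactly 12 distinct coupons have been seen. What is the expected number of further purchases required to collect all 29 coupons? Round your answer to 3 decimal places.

From k distinct to k+1 distinct takes on average 29/(29-k) purchases.
Sum over k = 12,...,28: E = 29/17 + 29/16 + 29/15 + ... + 29/2 + 29/1 = 99.7470.

99.747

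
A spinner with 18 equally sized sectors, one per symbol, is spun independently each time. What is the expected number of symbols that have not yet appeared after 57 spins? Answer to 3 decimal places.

0.692

For each symbol, P(unseen after 57) = (17/18)^57 = 0.0385.
By linearity of expectation, E[unseen] = 18·(17/18)^57 = 0.6924.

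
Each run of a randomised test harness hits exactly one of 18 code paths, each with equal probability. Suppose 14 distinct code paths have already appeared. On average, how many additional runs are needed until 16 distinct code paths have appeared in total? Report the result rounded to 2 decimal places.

10.50

From k distinct to k+1 distinct takes on average 18/(18-k) runs.
Sum over k = 14,...,15: E = 18/4 + 18/3 = 10.500.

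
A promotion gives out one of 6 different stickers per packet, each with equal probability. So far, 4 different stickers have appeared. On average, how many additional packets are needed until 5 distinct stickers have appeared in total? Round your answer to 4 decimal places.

From k distinct to k+1 distinct takes on average 6/(6-k) packets.
Only the k = 4 term is needed: E = 6/2 = 3.00000.

3.0000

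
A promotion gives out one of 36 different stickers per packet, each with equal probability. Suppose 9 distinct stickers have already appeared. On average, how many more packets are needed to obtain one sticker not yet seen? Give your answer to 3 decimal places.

Each packet yields a new sticker with probability (36-9)/36 = 27/36, so the wait is geometric with mean 36/27.
E = 36/27 = 1.3333.

1.333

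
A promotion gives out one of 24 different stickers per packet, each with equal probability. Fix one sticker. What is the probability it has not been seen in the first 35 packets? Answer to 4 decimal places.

0.2255

On each packet the fixed sticker fails to appear with probability 23/24.
P(still missing after 35) = (23/24)^35 = 0.22547.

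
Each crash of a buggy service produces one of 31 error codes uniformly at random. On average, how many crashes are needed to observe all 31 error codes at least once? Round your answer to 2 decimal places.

After k distinct error codes have appeared, the next crash gives a new one with probability (31-k)/31, so the expected wait for the (k+1)-th is 31/(31-k).
E[T] = 31/31 + 31/30 + 31/29 + ... + 31/2 + 31/1 = 31·H_{31}.
H_{31} = 4.027, so E[T] = 124.845.

124.84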